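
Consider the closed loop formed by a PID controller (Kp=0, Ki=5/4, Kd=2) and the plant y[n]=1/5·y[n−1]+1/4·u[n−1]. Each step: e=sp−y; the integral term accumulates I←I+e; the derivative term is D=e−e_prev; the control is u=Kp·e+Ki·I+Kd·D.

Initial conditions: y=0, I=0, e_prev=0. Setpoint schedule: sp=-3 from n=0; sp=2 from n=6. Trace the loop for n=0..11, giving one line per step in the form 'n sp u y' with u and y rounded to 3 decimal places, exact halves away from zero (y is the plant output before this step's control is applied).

(exact arithmetic carried between steps; '≈' marks a value shown rounded to 6 d.p. or computed from one; I and e_prev carry over from the previous line; the table rounds u and y to 3 d.p., halves away from zero)
n=0: y=0, sp=-3, e=sp−y=-3; I=-3, D=e−e_prev=-3; u=0·(-3)+5/4·(-3)+2·(-3)=-9.75; next y=1/5·0+1/4·(-9.75)=-2.4375
n=1: y=-2.4375, sp=-3, e=sp−y=-0.5625; I=-3.5625, D=e−e_prev=2.4375; u=0·(-0.5625)+5/4·(-3.5625)+2·2.4375=0.421875; next y=1/5·(-2.4375)+1/4·0.421875≈-0.382031
n=2: y≈-0.382031, sp=-3, e=sp−y≈-2.617969; I≈-6.180469, D=e−e_prev≈-2.055469; u=0·(-2.617969)+5/4·(-6.180469)+2·(-2.055469)≈-11.836523; next y=1/5·(-0.382031)+1/4·(-11.836523)≈-3.035537
n=3: y≈-3.035537, sp=-3, e=sp−y≈0.035537; I≈-6.144932, D=e−e_prev≈2.653506; u=0·0.035537+5/4·(-6.144932)+2·2.653506≈-2.374153; next y=1/5·(-3.035537)+1/4·(-2.374153)≈-1.200646
n=4: y≈-1.200646, sp=-3, e=sp−y≈-1.799354; I≈-7.944286, D=e−e_prev≈-1.834891; u=0·(-1.799354)+5/4·(-7.944286)+2·(-1.834891)≈-13.600140; next y=1/5·(-1.200646)+1/4·(-13.600140)≈-3.640164
n=5: y≈-3.640164, sp=-3, e=sp−y≈0.640164; I≈-7.304122, D=e−e_prev≈2.439519; u=0·0.640164+5/4·(-7.304122)+2·2.439519≈-4.251115; next y=1/5·(-3.640164)+1/4·(-4.251115)≈-1.790812
n=6: y≈-1.790812, sp=2, e=sp−y≈3.790812; I≈-3.513310, D=e−e_prev≈3.150647; u=0·3.790812+5/4·(-3.513310)+2·3.150647≈1.909657; next y=1/5·(-1.790812)+1/4·1.909657≈0.119252
n=7: y≈0.119252, sp=2, e=sp−y≈1.880748; I≈-1.632562, D=e−e_prev≈-1.910064; u=0·1.880748+5/4·(-1.632562)+2·(-1.910064)≈-5.860830; next y=1/5·0.119252+1/4·(-5.860830)≈-1.441357
n=8: y≈-1.441357, sp=2, e=sp−y≈3.441357; I≈1.808795, D=e−e_prev≈1.560609; u=0·3.441357+5/4·1.808795+2·1.560609≈5.382212; next y=1/5·(-1.441357)+1/4·5.382212≈1.057281
n=9: y≈1.057281, sp=2, e=sp−y≈0.942719; I≈2.751513, D=e−e_prev≈-2.498639; u=0·0.942719+5/4·2.751513+2·(-2.498639)≈-1.557885; next y=1/5·1.057281+1/4·(-1.557885)≈-0.178015
n=10: y≈-0.178015, sp=2, e=sp−y≈2.178015; I≈4.929528, D=e−e_prev≈1.235297; u=0·2.178015+5/4·4.929528+2·1.235297≈8.632504; next y=1/5·(-0.178015)+1/4·8.632504≈2.122523
n=11: y≈2.122523, sp=2, e=sp−y≈-0.122523; I≈4.807006, D=e−e_prev≈-2.300538; u=0·(-0.122523)+5/4·4.807006+2·(-2.300538)≈1.407681; next y=1/5·2.122523+1/4·1.407681≈0.776425

0 -3 -9.750 0.000
1 -3 0.422 -2.438
2 -3 -11.837 -0.382
3 -3 -2.374 -3.036
4 -3 -13.600 -1.201
5 -3 -4.251 -3.640
6 2 1.910 -1.791
7 2 -5.861 0.119
8 2 5.382 -1.441
9 2 -1.558 1.057
10 2 8.633 -0.178
11 2 1.408 2.123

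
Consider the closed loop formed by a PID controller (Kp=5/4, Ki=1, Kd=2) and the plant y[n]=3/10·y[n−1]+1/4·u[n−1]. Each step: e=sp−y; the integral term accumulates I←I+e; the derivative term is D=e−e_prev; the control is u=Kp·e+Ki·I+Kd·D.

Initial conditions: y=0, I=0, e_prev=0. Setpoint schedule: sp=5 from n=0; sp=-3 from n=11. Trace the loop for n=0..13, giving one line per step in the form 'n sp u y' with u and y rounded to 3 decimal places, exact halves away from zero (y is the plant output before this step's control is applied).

0 5 21.250 0.000
1 5 -6.328 5.313
2 5 26.513 0.012
3 5 -7.235 6.632
4 5 31.790 0.181
5 5 -9.532 8.002
6 5 37.041 0.017
7 5 -13.249 9.265
8 5 42.623 -0.533
9 5 -18.312 10.496
10 5 48.932 -1.429
11 -3 -58.731 11.804
12 -3 66.451 -11.142
13 -3 -75.049 13.270

(exact arithmetic carried between steps; '≈' marks a value shown rounded to 6 d.p. or computed from one; I and e_prev carry over from the previous line; the table rounds u and y to 3 d.p., halves away from zero)
n=0: y=0, sp=5, e=sp−y=5; I=5, D=e−e_prev=5; u=5/4·5+1·5+2·5=21.25; next y=3/10·0+1/4·21.25=5.3125
n=1: y=5.3125, sp=5, e=sp−y=-0.3125; I=4.6875, D=e−e_prev=-5.3125; u=5/4·(-0.3125)+1·4.6875+2·(-5.3125)=-6.328125; next y=3/10·5.3125+1/4·(-6.328125)≈0.011719
n=2: y≈0.011719, sp=5, e=sp−y≈4.988281; I≈9.675781, D=e−e_prev≈5.300781; u=5/4·4.988281+1·9.675781+2·5.300781≈26.512695; next y=3/10·0.011719+1/4·26.512695≈6.631689
n=3: y≈6.631689, sp=5, e=sp−y≈-1.631689; I≈8.044092, D=e−e_prev≈-6.619971; u=5/4·(-1.631689)+1·8.044092+2·(-6.619971)≈-7.235461; next y=3/10·6.631689+1/4·(-7.235461)≈0.180641
n=4: y≈0.180641, sp=5, e=sp−y≈4.819359; I≈12.863450, D=e−e_prev≈6.451048; u=5/4·4.819359+1·12.863450+2·6.451048≈31.789744; next y=3/10·0.180641+1/4·31.789744≈8.001629
n=5: y≈8.001629, sp=5, e=sp−y≈-3.001629; I≈9.861822, D=e−e_prev≈-7.820987; u=5/4·(-3.001629)+1·9.861822+2·(-7.820987)≈-9.532188; next y=3/10·8.001629+1/4·(-9.532188)≈0.017442
n=6: y≈0.017442, sp=5, e=sp−y≈4.982558; I≈14.844380, D=e−e_prev≈7.984187; u=5/4·4.982558+1·14.844380+2·7.984187≈37.040952; next y=3/10·0.017442+1/4·37.040952≈9.265471
n=7: y≈9.265471, sp=5, e=sp−y≈-4.265471; I≈10.578910, D=e−e_prev≈-9.248029; u=5/4·(-4.265471)+1·10.578910+2·(-9.248029)≈-13.248986; next y=3/10·9.265471+1/4·(-13.248986)≈-0.532605
n=8: y≈-0.532605, sp=5, e=sp−y≈5.532605; I≈16.111515, D=e−e_prev≈9.798076; u=5/4·5.532605+1·16.111515+2·9.798076≈42.623424; next y=3/10·(-0.532605)+1/4·42.623424≈10.496074
n=9: y≈10.496074, sp=5, e=sp−y≈-5.496074; I≈10.615441, D=e−e_prev≈-11.028680; u=5/4·(-5.496074)+1·10.615441+2·(-11.028680)≈-18.312012; next y=3/10·10.496074+1/4·(-18.312012)≈-1.429181
n=10: y≈-1.429181, sp=5, e=sp−y≈6.429181; I≈17.044621, D=e−e_prev≈11.925255; u=5/4·6.429181+1·17.044621+2·11.925255≈48.931607; next y=3/10·(-1.429181)+1/4·48.931607≈11.804148
n=11: y≈11.804148, sp=-3, e=sp−y≈-14.804148; I≈2.240474, D=e−e_prev≈-21.233328; u=5/4·(-14.804148)+1·2.240474+2·(-21.233328)≈-58.731367; next y=3/10·11.804148+1/4·(-58.731367)≈-11.141598
n=12: y≈-11.141598, sp=-3, e=sp−y≈8.141598; I≈10.382071, D=e−e_prev≈22.945745; u=5/4·8.141598+1·10.382071+2·22.945745≈66.450558; next y=3/10·(-11.141598)+1/4·66.450558≈13.270160
n=13: y≈13.270160, sp=-3, e=sp−y≈-16.270160; I≈-5.888089, D=e−e_prev≈-24.411758; u=5/4·(-16.270160)+1·(-5.888089)+2·(-24.411758)≈-75.049305; next y=3/10·13.270160+1/4·(-75.049305)≈-14.781278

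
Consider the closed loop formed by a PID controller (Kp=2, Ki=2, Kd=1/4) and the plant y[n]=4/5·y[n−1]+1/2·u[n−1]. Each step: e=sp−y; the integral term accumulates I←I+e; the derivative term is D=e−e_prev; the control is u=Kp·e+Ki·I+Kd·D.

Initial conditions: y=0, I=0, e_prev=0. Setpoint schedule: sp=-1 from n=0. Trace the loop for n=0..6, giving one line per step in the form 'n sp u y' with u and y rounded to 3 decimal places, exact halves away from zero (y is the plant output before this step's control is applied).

0 -1 -4.250 0.000
1 -1 3.031 -2.125
2 -1 -3.498 -0.184
3 -1 2.632 -1.896
4 -1 -3.208 -0.201
5 -1 2.264 -1.765
6 -1 -2.909 -0.280

(exact arithmetic carried between steps; '≈' marks a value shown rounded to 6 d.p. or computed from one; I and e_prev carry over from the previous line; the table rounds u and y to 3 d.p., halves away from zero)
n=0: y=0, sp=-1, e=sp−y=-1; I=-1, D=e−e_prev=-1; u=2·(-1)+2·(-1)+1/4·(-1)=-4.25; next y=4/5·0+1/2·(-4.25)=-2.125
n=1: y=-2.125, sp=-1, e=sp−y=1.125; I=0.125, D=e−e_prev=2.125; u=2·1.125+2·0.125+1/4·2.125=3.03125; next y=4/5·(-2.125)+1/2·3.03125=-0.184375
n=2: y=-0.184375, sp=-1, e=sp−y=-0.815625; I=-0.690625, D=e−e_prev=-1.940625; u=2·(-0.815625)+2·(-0.690625)+1/4·(-1.940625)≈-3.497656; next y=4/5·(-0.184375)+1/2·(-3.497656)≈-1.896328
n=3: y≈-1.896328, sp=-1, e=sp−y≈0.896328; I≈0.205703, D=e−e_prev≈1.711953; u=2·0.896328+2·0.205703+1/4·1.711953≈2.632051; next y=4/5·(-1.896328)+1/2·2.632051≈-0.201037
n=4: y≈-0.201037, sp=-1, e=sp−y≈-0.798963; I≈-0.593260, D=e−e_prev≈-1.695291; u=2·(-0.798963)+2·(-0.593260)+1/4·(-1.695291)≈-3.208268; next y=4/5·(-0.201037)+1/2·(-3.208268)≈-1.764964
n=5: y≈-1.764964, sp=-1, e=sp−y≈0.764964; I≈0.171704, D=e−e_prev≈1.563927; u=2·0.764964+2·0.171704+1/4·1.563927≈2.264317; next y=4/5·(-1.764964)+1/2·2.264317≈-0.279812
n=6: y≈-0.279812, sp=-1, e=sp−y≈-0.720188; I≈-0.548484, D=e−e_prev≈-1.485151; u=2·(-0.720188)+2·(-0.548484)+1/4·(-1.485151)≈-2.908630; next y=4/5·(-0.279812)+1/2·(-2.908630)≈-1.678165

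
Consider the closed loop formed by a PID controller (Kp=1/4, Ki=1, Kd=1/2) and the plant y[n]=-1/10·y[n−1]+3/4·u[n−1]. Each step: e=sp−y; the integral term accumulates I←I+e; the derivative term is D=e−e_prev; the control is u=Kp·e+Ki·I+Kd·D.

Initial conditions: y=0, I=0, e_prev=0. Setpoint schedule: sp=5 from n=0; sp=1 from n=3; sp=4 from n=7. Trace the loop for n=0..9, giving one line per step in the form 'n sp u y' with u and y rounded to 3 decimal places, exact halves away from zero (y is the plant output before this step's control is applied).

(exact arithmetic carried between steps; '≈' marks a value shown rounded to 6 d.p. or computed from one; I and e_prev carry over from the previous line; the table rounds u and y to 3 d.p., halves away from zero)
n=0: y=0, sp=5, e=sp−y=5; I=5, D=e−e_prev=5; u=1/4·5+1·5+1/2·5=8.75; next y=-1/10·0+3/4·8.75=6.5625
n=1: y=6.5625, sp=5, e=sp−y=-1.5625; I=3.4375, D=e−e_prev=-6.5625; u=1/4·(-1.5625)+1·3.4375+1/2·(-6.5625)=-0.234375; next y=-1/10·6.5625+3/4·(-0.234375)≈-0.832031
n=2: y≈-0.832031, sp=5, e=sp−y≈5.832031; I≈9.269531, D=e−e_prev≈7.394531; u=1/4·5.832031+1·9.269531+1/2·7.394531≈14.424805; next y=-1/10·(-0.832031)+3/4·14.424805≈10.901807
n=3: y≈10.901807, sp=1, e=sp−y≈-9.901807; I≈-0.632275, D=e−e_prev≈-15.733838; u=1/4·(-9.901807)+1·(-0.632275)+1/2·(-15.733838)≈-10.974646; next y=-1/10·10.901807+3/4·(-10.974646)≈-9.321165
n=4: y≈-9.321165, sp=1, e=sp−y≈10.321165; I≈9.688890, D=e−e_prev≈20.222972; u=1/4·10.321165+1·9.688890+1/2·20.222972≈22.380667; next y=-1/10·(-9.321165)+3/4·22.380667≈17.717617
n=5: y≈17.717617, sp=1, e=sp−y≈-16.717617; I≈-7.028727, D=e−e_prev≈-27.038782; u=1/4·(-16.717617)+1·(-7.028727)+1/2·(-27.038782)≈-24.727522; next y=-1/10·17.717617+3/4·(-24.727522)≈-20.317403
n=6: y≈-20.317403, sp=1, e=sp−y≈21.317403; I≈14.288676, D=e−e_prev≈38.035020; u=1/4·21.317403+1·14.288676+1/2·38.035020≈38.635537; next y=-1/10·(-20.317403)+3/4·38.635537≈31.008393
n=7: y≈31.008393, sp=4, e=sp−y≈-27.008393; I≈-12.719717, D=e−e_prev≈-48.325796; u=1/4·(-27.008393)+1·(-12.719717)+1/2·(-48.325796)≈-43.634713; next y=-1/10·31.008393+3/4·(-43.634713)≈-35.826874
n=8: y≈-35.826874, sp=4, e=sp−y≈39.826874; I≈27.107157, D=e−e_prev≈66.835267; u=1/4·39.826874+1·27.107157+1/2·66.835267≈70.481510; next y=-1/10·(-35.826874)+3/4·70.481510≈56.443820
n=9: y≈56.443820, sp=4, e=sp−y≈-52.443820; I≈-25.336662, D=e−e_prev≈-92.270694; u=1/4·(-52.443820)+1·(-25.336662)+1/2·(-92.270694)≈-84.582964; next y=-1/10·56.443820+3/4·(-84.582964)≈-69.081605

0 5 8.750 0.000
1 5 -0.234 6.563
2 5 14.425 -0.832
3 1 -10.975 10.902
4 1 22.381 -9.321
5 1 -24.728 17.718
6 1 38.636 -20.317
7 4 -43.635 31.008
8 4 70.482 -35.827
9 4 -84.583 56.444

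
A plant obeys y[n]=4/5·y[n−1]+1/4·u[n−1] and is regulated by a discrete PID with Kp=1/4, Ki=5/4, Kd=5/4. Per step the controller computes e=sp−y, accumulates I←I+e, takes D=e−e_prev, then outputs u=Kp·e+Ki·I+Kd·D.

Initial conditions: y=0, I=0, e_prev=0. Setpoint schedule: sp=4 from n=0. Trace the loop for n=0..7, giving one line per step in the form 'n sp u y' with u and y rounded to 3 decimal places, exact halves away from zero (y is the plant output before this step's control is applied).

0 4 11.000 0.000
1 4 3.438 2.750
2 4 7.587 3.059
3 4 5.616 4.344
4 4 5.320 4.879
5 4 3.916 5.233
6 4 3.003 5.166
7 4 2.238 4.883

(exact arithmetic carried between steps; '≈' marks a value shown rounded to 6 d.p. or computed from one; I and e_prev carry over from the previous line; the table rounds u and y to 3 d.p., halves away from zero)
n=0: y=0, sp=4, e=sp−y=4; I=4, D=e−e_prev=4; u=1/4·4+5/4·4+5/4·4=11; next y=4/5·0+1/4·11=2.75
n=1: y=2.75, sp=4, e=sp−y=1.25; I=5.25, D=e−e_prev=-2.75; u=1/4·1.25+5/4·5.25+5/4·(-2.75)=3.4375; next y=4/5·2.75+1/4·3.4375=3.059375
n=2: y=3.059375, sp=4, e=sp−y=0.940625; I=6.190625, D=e−e_prev=-0.309375; u=1/4·0.940625+5/4·6.190625+5/4·(-0.309375)≈7.586719; next y=4/5·3.059375+1/4·7.586719≈4.344180
n=3: y≈4.344180, sp=4, e=sp−y≈-0.344180; I≈5.846445, D=e−e_prev≈-1.284805; u=1/4·(-0.344180)+5/4·5.846445+5/4·(-1.284805)≈5.616006; next y=4/5·4.344180+1/4·5.616006≈4.879345
n=4: y≈4.879345, sp=4, e=sp−y≈-0.879345; I≈4.967100, D=e−e_prev≈-0.535166; u=1/4·(-0.879345)+5/4·4.967100+5/4·(-0.535166)≈5.320082; next y=4/5·4.879345+1/4·5.320082≈5.233497
n=5: y≈5.233497, sp=4, e=sp−y≈-1.233497; I≈3.733603, D=e−e_prev≈-0.354151; u=1/4·(-1.233497)+5/4·3.733603+5/4·(-0.354151)≈3.915941; next y=4/5·5.233497+1/4·3.915941≈5.165783
n=6: y≈5.165783, sp=4, e=sp−y≈-1.165783; I≈2.567821, D=e−e_prev≈0.067714; u=1/4·(-1.165783)+5/4·2.567821+5/4·0.067714≈3.002973; next y=4/5·5.165783+1/4·3.002973≈4.883369
n=7: y≈4.883369, sp=4, e=sp−y≈-0.883369; I≈1.684452, D=e−e_prev≈0.282413; u=1/4·(-0.883369)+5/4·1.684452+5/4·0.282413≈2.237739; next y=4/5·4.883369+1/4·2.237739≈4.466130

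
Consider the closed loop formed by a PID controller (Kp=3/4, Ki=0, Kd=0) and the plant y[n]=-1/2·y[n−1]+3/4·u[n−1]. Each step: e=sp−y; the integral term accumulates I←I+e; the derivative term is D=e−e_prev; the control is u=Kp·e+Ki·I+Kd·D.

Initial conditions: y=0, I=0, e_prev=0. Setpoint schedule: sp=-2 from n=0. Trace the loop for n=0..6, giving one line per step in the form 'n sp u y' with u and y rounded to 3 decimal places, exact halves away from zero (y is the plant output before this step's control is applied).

(exact arithmetic carried between steps; '≈' marks a value shown rounded to 6 d.p. or computed from one; I and e_prev carry over from the previous line; the table rounds u and y to 3 d.p., halves away from zero)
n=0: y=0, sp=-2, e=sp−y=-2; I=-2, D=e−e_prev=-2; u=3/4·(-2)+0·(-2)+0·(-2)=-1.5; next y=-1/2·0+3/4·(-1.5)=-1.125
n=1: y=-1.125, sp=-2, e=sp−y=-0.875; I=-2.875, D=e−e_prev=1.125; u=3/4·(-0.875)+0·(-2.875)+0·1.125=-0.65625; next y=-1/2·(-1.125)+3/4·(-0.65625)≈0.070313
n=2: y≈0.070313, sp=-2, e=sp−y≈-2.070313; I≈-4.945313, D=e−e_prev≈-1.195313; u=3/4·(-2.070313)+0·(-4.945313)+0·(-1.195313)≈-1.552734; next y=-1/2·0.070313+3/4·(-1.552734)≈-1.199707
n=3: y≈-1.199707, sp=-2, e=sp−y≈-0.800293; I≈-5.745605, D=e−e_prev≈1.270020; u=3/4·(-0.800293)+0·(-5.745605)+0·1.270020≈-0.600220; next y=-1/2·(-1.199707)+3/4·(-0.600220)≈0.149689
n=4: y≈0.149689, sp=-2, e=sp−y≈-2.149689; I≈-7.895294, D=e−e_prev≈-1.349396; u=3/4·(-2.149689)+0·(-7.895294)+0·(-1.349396)≈-1.612267; next y=-1/2·0.149689+3/4·(-1.612267)≈-1.284044
n=5: y≈-1.284044, sp=-2, e=sp−y≈-0.715956; I≈-8.611250, D=e−e_prev≈1.433733; u=3/4·(-0.715956)+0·(-8.611250)+0·1.433733≈-0.536967; next y=-1/2·(-1.284044)+3/4·(-0.536967)≈0.239297
n=6: y≈0.239297, sp=-2, e=sp−y≈-2.239297; I≈-10.850547, D=e−e_prev≈-1.523341; u=3/4·(-2.239297)+0·(-10.850547)+0·(-1.523341)≈-1.679473; next y=-1/2·0.239297+3/4·(-1.679473)≈-1.379253

0 -2 -1.500 0.000
1 -2 -0.656 -1.125
2 -2 -1.553 0.070
3 -2 -0.600 -1.200
4 -2 -1.612 0.150
5 -2 -0.537 -1.284
6 -2 -1.679 0.239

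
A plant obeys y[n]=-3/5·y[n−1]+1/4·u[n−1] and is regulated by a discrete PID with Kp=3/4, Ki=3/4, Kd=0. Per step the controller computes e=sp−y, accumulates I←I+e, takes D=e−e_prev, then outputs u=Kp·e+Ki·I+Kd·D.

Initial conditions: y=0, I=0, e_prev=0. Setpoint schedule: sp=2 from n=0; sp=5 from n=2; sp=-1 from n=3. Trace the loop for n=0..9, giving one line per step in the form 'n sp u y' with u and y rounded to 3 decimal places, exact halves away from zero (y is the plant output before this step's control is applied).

0 2 3.000 0.000
1 2 3.375 0.750
2 5 9.347 0.394
3 -1 1.241 2.100
4 -1 3.492 -0.950
5 -1 -0.135 1.443
6 -1 1.546 -0.899
7 -1 -1.268 0.926
8 -1 -0.014 -0.873
9 -1 -2.199 0.520

(exact arithmetic carried between steps; '≈' marks a value shown rounded to 6 d.p. or computed from one; I and e_prev carry over from the previous line; the table rounds u and y to 3 d.p., halves away from zero)
n=0: y=0, sp=2, e=sp−y=2; I=2, D=e−e_prev=2; u=3/4·2+3/4·2+0·2=3; next y=-3/5·0+1/4·3=0.75
n=1: y=0.75, sp=2, e=sp−y=1.25; I=3.25, D=e−e_prev=-0.75; u=3/4·1.25+3/4·3.25+0·(-0.75)=3.375; next y=-3/5·0.75+1/4·3.375=0.39375
n=2: y=0.39375, sp=5, e=sp−y=4.60625; I=7.85625, D=e−e_prev=3.35625; u=3/4·4.60625+3/4·7.85625+0·3.35625=9.346875; next y=-3/5·0.39375+1/4·9.346875≈2.100469
n=3: y≈2.100469, sp=-1, e=sp−y≈-3.100469; I≈4.755781, D=e−e_prev≈-7.706719; u=3/4·(-3.100469)+3/4·4.755781+0·(-7.706719)≈1.241484; next y=-3/5·2.100469+1/4·1.241484≈-0.949910
n=4: y≈-0.949910, sp=-1, e=sp−y≈-0.050090; I≈4.705691, D=e−e_prev≈3.050379; u=3/4·(-0.050090)+3/4·4.705691+0·3.050379≈3.491701; next y=-3/5·(-0.949910)+1/4·3.491701≈1.442871
n=5: y≈1.442871, sp=-1, e=sp−y≈-2.442871; I≈2.262820, D=e−e_prev≈-2.392782; u=3/4·(-2.442871)+3/4·2.262820+0·(-2.392782)≈-0.135039; next y=-3/5·1.442871+1/4·(-0.135039)≈-0.899482
n=6: y≈-0.899482, sp=-1, e=sp−y≈-0.100518; I≈2.162302, D=e−e_prev≈2.342354; u=3/4·(-0.100518)+3/4·2.162302+0·2.342354≈1.546339; next y=-3/5·(-0.899482)+1/4·1.546339≈0.926274
n=7: y≈0.926274, sp=-1, e=sp−y≈-1.926274; I≈0.236028, D=e−e_prev≈-1.825757; u=3/4·(-1.926274)+3/4·0.236028+0·(-1.825757)≈-1.267684; next y=-3/5·0.926274+1/4·(-1.267684)≈-0.872686
n=8: y≈-0.872686, sp=-1, e=sp−y≈-0.127314; I≈0.108714, D=e−e_prev≈1.798960; u=3/4·(-0.127314)+3/4·0.108714+0·1.798960≈-0.013950; next y=-3/5·(-0.872686)+1/4·(-0.013950)≈0.520124
n=9: y≈0.520124, sp=-1, e=sp−y≈-1.520124; I≈-1.411410, D=e−e_prev≈-1.392809; u=3/4·(-1.520124)+3/4·(-1.411410)+0·(-1.392809)≈-2.198650; next y=-3/5·0.520124+1/4·(-2.198650)≈-0.861737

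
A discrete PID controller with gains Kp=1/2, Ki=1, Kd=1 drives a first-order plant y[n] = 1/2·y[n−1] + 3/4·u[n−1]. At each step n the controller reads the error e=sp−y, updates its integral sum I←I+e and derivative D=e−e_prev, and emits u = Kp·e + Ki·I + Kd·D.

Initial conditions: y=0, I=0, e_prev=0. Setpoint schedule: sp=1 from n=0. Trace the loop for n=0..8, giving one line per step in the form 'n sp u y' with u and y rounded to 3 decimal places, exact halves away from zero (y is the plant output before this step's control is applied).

0 1 2.500 0.000
1 1 -2.188 1.875
2 1 5.258 -0.703
3 1 -6.354 3.592
4 1 11.753 -2.970
5 1 -16.588 7.330
6 1 27.647 -8.776
7 1 -41.491 16.347
8 1 66.515 -22.945

(exact arithmetic carried between steps; '≈' marks a value shown rounded to 6 d.p. or computed from one; I and e_prev carry over from the previous line; the table rounds u and y to 3 d.p., halves away from zero)
n=0: y=0, sp=1, e=sp−y=1; I=1, D=e−e_prev=1; u=1/2·1+1·1+1·1=2.5; next y=1/2·0+3/4·2.5=1.875
n=1: y=1.875, sp=1, e=sp−y=-0.875; I=0.125, D=e−e_prev=-1.875; u=1/2·(-0.875)+1·0.125+1·(-1.875)=-2.1875; next y=1/2·1.875+3/4·(-2.1875)=-0.703125
n=2: y=-0.703125, sp=1, e=sp−y=1.703125; I=1.828125, D=e−e_prev=2.578125; u=1/2·1.703125+1·1.828125+1·2.578125≈5.257813; next y=1/2·(-0.703125)+3/4·5.257813≈3.591797
n=3: y≈3.591797, sp=1, e=sp−y≈-2.591797; I≈-0.763672, D=e−e_prev≈-4.294922; u=1/2·(-2.591797)+1·(-0.763672)+1·(-4.294922)≈-6.354492; next y=1/2·3.591797+3/4·(-6.354492)≈-2.969971
n=4: y≈-2.969971, sp=1, e=sp−y≈3.969971; I≈3.206299, D=e−e_prev≈6.561768; u=1/2·3.969971+1·3.206299+1·6.561768≈11.753052; next y=1/2·(-2.969971)+3/4·11.753052≈7.329803
n=5: y≈7.329803, sp=1, e=sp−y≈-6.329803; I≈-3.123505, D=e−e_prev≈-10.299774; u=1/2·(-6.329803)+1·(-3.123505)+1·(-10.299774)≈-16.588181; next y=1/2·7.329803+3/4·(-16.588181)≈-8.776234
n=6: y≈-8.776234, sp=1, e=sp−y≈9.776234; I≈6.652729, D=e−e_prev≈16.106037; u=1/2·9.776234+1·6.652729+1·16.106037≈27.646883; next y=1/2·(-8.776234)+3/4·27.646883≈16.347045
n=7: y≈16.347045, sp=1, e=sp−y≈-15.347045; I≈-8.694316, D=e−e_prev≈-25.123279; u=1/2·(-15.347045)+1·(-8.694316)+1·(-25.123279)≈-41.491118; next y=1/2·16.347045+3/4·(-41.491118)≈-22.944816
n=8: y≈-22.944816, sp=1, e=sp−y≈23.944816; I≈15.250500, D=e−e_prev≈39.291861; u=1/2·23.944816+1·15.250500+1·39.291861≈66.514769; next y=1/2·(-22.944816)+3/4·66.514769≈38.413669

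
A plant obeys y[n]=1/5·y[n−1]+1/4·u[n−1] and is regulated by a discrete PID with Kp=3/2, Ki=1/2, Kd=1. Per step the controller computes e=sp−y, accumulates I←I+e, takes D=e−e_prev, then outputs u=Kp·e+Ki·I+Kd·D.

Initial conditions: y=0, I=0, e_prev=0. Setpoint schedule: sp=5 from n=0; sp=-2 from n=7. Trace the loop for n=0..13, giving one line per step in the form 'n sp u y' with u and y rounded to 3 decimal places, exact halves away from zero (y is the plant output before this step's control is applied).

0 5 15.000 0.000
1 5 1.250 3.750
2 5 13.688 1.063
3 5 5.253 3.634
4 5 13.290 2.040
5 5 8.105 3.731
6 5 13.305 2.772
7 -2 -10.865 3.881
8 -2 11.765 -1.940
9 -2 -7.565 2.553
10 -2 6.453 -1.381
11 -2 -5.944 1.337
12 -2 2.773 -1.219
13 -2 -5.178 0.449

(exact arithmetic carried between steps; '≈' marks a value shown rounded to 6 d.p. or computed from one; I and e_prev carry over from the previous line; the table rounds u and y to 3 d.p., halves away from zero)
n=0: y=0, sp=5, e=sp−y=5; I=5, D=e−e_prev=5; u=3/2·5+1/2·5+1·5=15; next y=1/5·0+1/4·15=3.75
n=1: y=3.75, sp=5, e=sp−y=1.25; I=6.25, D=e−e_prev=-3.75; u=3/2·1.25+1/2·6.25+1·(-3.75)=1.25; next y=1/5·3.75+1/4·1.25=1.0625
n=2: y=1.0625, sp=5, e=sp−y=3.9375; I=10.1875, D=e−e_prev=2.6875; u=3/2·3.9375+1/2·10.1875+1·2.6875=13.6875; next y=1/5·1.0625+1/4·13.6875=3.634375
n=3: y=3.634375, sp=5, e=sp−y=1.365625; I=11.553125, D=e−e_prev=-2.571875; u=3/2·1.365625+1/2·11.553125+1·(-2.571875)=5.253125; next y=1/5·3.634375+1/4·5.253125≈2.040156
n=4: y≈2.040156, sp=5, e=sp−y≈2.959844; I≈14.512969, D=e−e_prev≈1.594219; u=3/2·2.959844+1/2·14.512969+1·1.594219≈13.290469; next y=1/5·2.040156+1/4·13.290469≈3.730648
n=5: y≈3.730648, sp=5, e=sp−y≈1.269352; I≈15.782320, D=e−e_prev≈-1.690492; u=3/2·1.269352+1/2·15.782320+1·(-1.690492)≈8.104695; next y=1/5·3.730648+1/4·8.104695≈2.772304
n=6: y≈2.772304, sp=5, e=sp−y≈2.227696; I≈18.010017, D=e−e_prev≈0.958345; u=3/2·2.227696+1/2·18.010017+1·0.958345≈13.304898; next y=1/5·2.772304+1/4·13.304898≈3.880685
n=7: y≈3.880685, sp=-2, e=sp−y≈-5.880685; I≈12.129332, D=e−e_prev≈-8.108382; u=3/2·(-5.880685)+1/2·12.129332+1·(-8.108382)≈-10.864744; next y=1/5·3.880685+1/4·(-10.864744)≈-1.940049
n=8: y≈-1.940049, sp=-2, e=sp−y≈-0.059951; I≈12.069380, D=e−e_prev≈5.820734; u=3/2·(-0.059951)+1/2·12.069380+1·5.820734≈11.765498; next y=1/5·(-1.940049)+1/4·11.765498≈2.553365
n=9: y≈2.553365, sp=-2, e=sp−y≈-4.553365; I≈7.516016, D=e−e_prev≈-4.493414; u=3/2·(-4.553365)+1/2·7.516016+1·(-4.493414)≈-7.565453; next y=1/5·2.553365+1/4·(-7.565453)≈-1.380690
n=10: y≈-1.380690, sp=-2, e=sp−y≈-0.619310; I≈6.896706, D=e−e_prev≈3.934055; u=3/2·(-0.619310)+1/2·6.896706+1·3.934055≈6.453443; next y=1/5·(-1.380690)+1/4·6.453443≈1.337223
n=11: y≈1.337223, sp=-2, e=sp−y≈-3.337223; I≈3.559483, D=e−e_prev≈-2.717913; u=3/2·(-3.337223)+1/2·3.559483+1·(-2.717913)≈-5.944005; next y=1/5·1.337223+1/4·(-5.944005)≈-1.218557
n=12: y≈-1.218557, sp=-2, e=sp−y≈-0.781443; I≈2.778040, D=e−e_prev≈2.555780; u=3/2·(-0.781443)+1/2·2.778040+1·2.555780≈2.772635; next y=1/5·(-1.218557)+1/4·2.772635≈0.449447
n=13: y≈0.449447, sp=-2, e=sp−y≈-2.449447; I≈0.328593, D=e−e_prev≈-1.668004; u=3/2·(-2.449447)+1/2·0.328593+1·(-1.668004)≈-5.177879; next y=1/5·0.449447+1/4·(-5.177879)≈-1.204580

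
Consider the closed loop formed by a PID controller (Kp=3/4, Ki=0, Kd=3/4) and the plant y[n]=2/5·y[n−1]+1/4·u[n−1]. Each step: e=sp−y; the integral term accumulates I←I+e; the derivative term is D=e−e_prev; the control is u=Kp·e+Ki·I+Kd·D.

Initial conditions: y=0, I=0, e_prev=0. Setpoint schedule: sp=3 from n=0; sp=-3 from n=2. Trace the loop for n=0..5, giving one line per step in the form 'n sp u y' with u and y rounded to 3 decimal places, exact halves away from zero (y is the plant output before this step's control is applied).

(exact arithmetic carried between steps; '≈' marks a value shown rounded to 6 d.p. or computed from one; I and e_prev carry over from the previous line; the table rounds u and y to 3 d.p., halves away from zero)
n=0: y=0, sp=3, e=sp−y=3; I=3, D=e−e_prev=3; u=3/4·3+0·3+3/4·3=4.5; next y=2/5·0+1/4·4.5=1.125
n=1: y=1.125, sp=3, e=sp−y=1.875; I=4.875, D=e−e_prev=-1.125; u=3/4·1.875+0·4.875+3/4·(-1.125)=0.5625; next y=2/5·1.125+1/4·0.5625=0.590625
n=2: y=0.590625, sp=-3, e=sp−y=-3.590625; I=1.284375, D=e−e_prev=-5.465625; u=3/4·(-3.590625)+0·1.284375+3/4·(-5.465625)≈-6.792188; next y=2/5·0.590625+1/4·(-6.792188)≈-1.461797
n=3: y≈-1.461797, sp=-3, e=sp−y≈-1.538203; I≈-0.253828, D=e−e_prev≈2.052422; u=3/4·(-1.538203)+0·(-0.253828)+3/4·2.052422≈0.385664; next y=2/5·(-1.461797)+1/4·0.385664≈-0.488303
n=4: y≈-0.488303, sp=-3, e=sp−y≈-2.511697; I≈-2.765525, D=e−e_prev≈-0.973494; u=3/4·(-2.511697)+0·(-2.765525)+3/4·(-0.973494)≈-2.613894; next y=2/5·(-0.488303)+1/4·(-2.613894)≈-0.848794
n=5: y≈-0.848794, sp=-3, e=sp−y≈-2.151206; I≈-4.916731, D=e−e_prev≈0.360492; u=3/4·(-2.151206)+0·(-4.916731)+3/4·0.360492≈-1.343035; next y=2/5·(-0.848794)+1/4·(-1.343035)≈-0.675277

0 3 4.500 0.000
1 3 0.563 1.125
2 -3 -6.792 0.591
3 -3 0.386 -1.462
4 -3 -2.614 -0.488
5 -3 -1.343 -0.849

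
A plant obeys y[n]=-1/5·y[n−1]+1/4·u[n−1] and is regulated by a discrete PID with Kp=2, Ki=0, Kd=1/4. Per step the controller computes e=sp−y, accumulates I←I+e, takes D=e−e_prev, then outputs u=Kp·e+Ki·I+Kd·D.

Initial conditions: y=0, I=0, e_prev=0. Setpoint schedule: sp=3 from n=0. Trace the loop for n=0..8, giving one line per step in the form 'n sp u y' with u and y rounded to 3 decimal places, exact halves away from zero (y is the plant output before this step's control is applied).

0 3 6.750 0.000
1 3 2.203 1.688
2 3 5.942 0.213
3 3 2.807 1.443
4 3 5.431 0.413
5 3 3.234 1.275
6 3 5.073 0.554
7 3 3.534 1.158
8 3 4.823 0.652

(exact arithmetic carried between steps; '≈' marks a value shown rounded to 6 d.p. or computed from one; I and e_prev carry over from the previous line; the table rounds u and y to 3 d.p., halves away from zero)
n=0: y=0, sp=3, e=sp−y=3; I=3, D=e−e_prev=3; u=2·3+0·3+1/4·3=6.75; next y=-1/5·0+1/4·6.75=1.6875
n=1: y=1.6875, sp=3, e=sp−y=1.3125; I=4.3125, D=e−e_prev=-1.6875; u=2·1.3125+0·4.3125+1/4·(-1.6875)=2.203125; next y=-1/5·1.6875+1/4·2.203125≈0.213281
n=2: y≈0.213281, sp=3, e=sp−y≈2.786719; I≈7.099219, D=e−e_prev≈1.474219; u=2·2.786719+0·7.099219+1/4·1.474219≈5.941992; next y=-1/5·0.213281+1/4·5.941992≈1.442842
n=3: y≈1.442842, sp=3, e=sp−y≈1.557158; I≈8.656377, D=e−e_prev≈-1.229561; u=2·1.557158+0·8.656377+1/4·(-1.229561)≈2.806926; next y=-1/5·1.442842+1/4·2.806926≈0.413163
n=4: y≈0.413163, sp=3, e=sp−y≈2.586837; I≈11.243214, D=e−e_prev≈1.029679; u=2·2.586837+0·11.243214+1/4·1.029679≈5.431093; next y=-1/5·0.413163+1/4·5.431093≈1.275141
n=5: y≈1.275141, sp=3, e=sp−y≈1.724859; I≈12.968073, D=e−e_prev≈-0.861977; u=2·1.724859+0·12.968073+1/4·(-0.861977)≈3.234224; next y=-1/5·1.275141+1/4·3.234224≈0.553528
n=6: y≈0.553528, sp=3, e=sp−y≈2.446472; I≈15.414545, D=e−e_prev≈0.721613; u=2·2.446472+0·15.414545+1/4·0.721613≈5.073347; next y=-1/5·0.553528+1/4·5.073347≈1.157631
n=7: y≈1.157631, sp=3, e=sp−y≈1.842369; I≈17.256914, D=e−e_prev≈-0.604103; u=2·1.842369+0·17.256914+1/4·(-0.604103)≈3.533712; next y=-1/5·1.157631+1/4·3.533712≈0.651902
n=8: y≈0.651902, sp=3, e=sp−y≈2.348098; I≈19.605012, D=e−e_prev≈0.505730; u=2·2.348098+0·19.605012+1/4·0.505730≈4.822629; next y=-1/5·0.651902+1/4·4.822629≈1.075277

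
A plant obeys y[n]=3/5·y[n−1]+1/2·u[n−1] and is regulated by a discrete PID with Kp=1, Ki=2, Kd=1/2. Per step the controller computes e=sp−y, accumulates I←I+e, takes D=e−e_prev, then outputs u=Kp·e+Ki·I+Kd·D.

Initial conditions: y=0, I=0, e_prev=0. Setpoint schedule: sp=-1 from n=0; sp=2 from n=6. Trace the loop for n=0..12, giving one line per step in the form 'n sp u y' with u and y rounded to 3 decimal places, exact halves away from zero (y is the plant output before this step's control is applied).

(exact arithmetic carried between steps; '≈' marks a value shown rounded to 6 d.p. or computed from one; I and e_prev carry over from the previous line; the table rounds u and y to 3 d.p., halves away from zero)
n=0: y=0, sp=-1, e=sp−y=-1; I=-1, D=e−e_prev=-1; u=1·(-1)+2·(-1)+1/2·(-1)=-3.5; next y=3/5·0+1/2·(-3.5)=-1.75
n=1: y=-1.75, sp=-1, e=sp−y=0.75; I=-0.25, D=e−e_prev=1.75; u=1·0.75+2·(-0.25)+1/2·1.75=1.125; next y=3/5·(-1.75)+1/2·1.125=-0.4875
n=2: y=-0.4875, sp=-1, e=sp−y=-0.5125; I=-0.7625, D=e−e_prev=-1.2625; u=1·(-0.5125)+2·(-0.7625)+1/2·(-1.2625)=-2.66875; next y=3/5·(-0.4875)+1/2·(-2.66875)=-1.626875
n=3: y=-1.626875, sp=-1, e=sp−y=0.626875; I=-0.135625, D=e−e_prev=1.139375; u=1·0.626875+2·(-0.135625)+1/2·1.139375≈0.925313; next y=3/5·(-1.626875)+1/2·0.925313≈-0.513469
n=4: y≈-0.513469, sp=-1, e=sp−y≈-0.486531; I≈-0.622156, D=e−e_prev≈-1.113406; u=1·(-0.486531)+2·(-0.622156)+1/2·(-1.113406)≈-2.287547; next y=3/5·(-0.513469)+1/2·(-2.287547)≈-1.451855
n=5: y≈-1.451855, sp=-1, e=sp−y≈0.451855; I≈-0.170302, D=e−e_prev≈0.938386; u=1·0.451855+2·(-0.170302)+1/2·0.938386≈0.580445; next y=3/5·(-1.451855)+1/2·0.580445≈-0.580891
n=6: y≈-0.580891, sp=2, e=sp−y≈2.580891; I≈2.410589, D=e−e_prev≈2.129036; u=1·2.580891+2·2.410589+1/2·2.129036≈8.466586; next y=3/5·(-0.580891)+1/2·8.466586≈3.884759
n=7: y≈3.884759, sp=2, e=sp−y≈-1.884759; I≈0.525830, D=e−e_prev≈-4.465649; u=1·(-1.884759)+2·0.525830+1/2·(-4.465649)≈-3.065923; next y=3/5·3.884759+1/2·(-3.065923)≈0.797894
n=8: y≈0.797894, sp=2, e=sp−y≈1.202106; I≈1.727936, D=e−e_prev≈3.086865; u=1·1.202106+2·1.727936+1/2·3.086865≈6.201412; next y=3/5·0.797894+1/2·6.201412≈3.579442
n=9: y≈3.579442, sp=2, e=sp−y≈-1.579442; I≈0.148494, D=e−e_prev≈-2.781549; u=1·(-1.579442)+2·0.148494+1/2·(-2.781549)≈-2.673228; next y=3/5·3.579442+1/2·(-2.673228)≈0.811051
n=10: y≈0.811051, sp=2, e=sp−y≈1.188949; I≈1.337443, D=e−e_prev≈2.768391; u=1·1.188949+2·1.337443+1/2·2.768391≈5.248030; next y=3/5·0.811051+1/2·5.248030≈3.110646
n=11: y≈3.110646, sp=2, e=sp−y≈-1.110646; I≈0.226797, D=e−e_prev≈-2.299594; u=1·(-1.110646)+2·0.226797+1/2·(-2.299594)≈-1.806849; next y=3/5·3.110646+1/2·(-1.806849)≈0.962963
n=12: y≈0.962963, sp=2, e=sp−y≈1.037037; I≈1.263834, D=e−e_prev≈2.147683; u=1·1.037037+2·1.263834+1/2·2.147683≈4.638546; next y=3/5·0.962963+1/2·4.638546≈2.897051

0 -1 -3.500 0.000
1 -1 1.125 -1.750
2 -1 -2.669 -0.488
3 -1 0.925 -1.627
4 -1 -2.288 -0.513
5 -1 0.580 -1.452
6 2 8.467 -0.581
7 2 -3.066 3.885
8 2 6.201 0.798
9 2 -2.673 3.579
10 2 5.248 0.811
11 2 -1.807 3.111
12 2 4.639 0.963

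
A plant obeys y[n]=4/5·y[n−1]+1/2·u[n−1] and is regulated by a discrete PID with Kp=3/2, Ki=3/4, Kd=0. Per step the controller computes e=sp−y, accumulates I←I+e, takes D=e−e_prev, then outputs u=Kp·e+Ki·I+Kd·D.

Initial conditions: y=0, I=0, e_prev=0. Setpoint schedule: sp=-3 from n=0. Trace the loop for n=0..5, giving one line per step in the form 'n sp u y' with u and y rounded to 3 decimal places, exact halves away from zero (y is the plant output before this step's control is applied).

(exact arithmetic carried between steps; '≈' marks a value shown rounded to 6 d.p. or computed from one; I and e_prev carry over from the previous line; the table rounds u and y to 3 d.p., halves away from zero)
n=0: y=0, sp=-3, e=sp−y=-3; I=-3, D=e−e_prev=-3; u=3/2·(-3)+3/4·(-3)+0·(-3)=-6.75; next y=4/5·0+1/2·(-6.75)=-3.375
n=1: y=-3.375, sp=-3, e=sp−y=0.375; I=-2.625, D=e−e_prev=3.375; u=3/2·0.375+3/4·(-2.625)+0·3.375=-1.40625; next y=4/5·(-3.375)+1/2·(-1.40625)=-3.403125
n=2: y=-3.403125, sp=-3, e=sp−y=0.403125; I=-2.221875, D=e−e_prev=0.028125; u=3/2·0.403125+3/4·(-2.221875)+0·0.028125≈-1.061719; next y=4/5·(-3.403125)+1/2·(-1.061719)≈-3.253359
n=3: y≈-3.253359, sp=-3, e=sp−y≈0.253359; I≈-1.968516, D=e−e_prev≈-0.149766; u=3/2·0.253359+3/4·(-1.968516)+0·(-0.149766)≈-1.096348; next y=4/5·(-3.253359)+1/2·(-1.096348)≈-3.150861
n=4: y≈-3.150861, sp=-3, e=sp−y≈0.150861; I≈-1.817654, D=e−e_prev≈-0.102498; u=3/2·0.150861+3/4·(-1.817654)+0·(-0.102498)≈-1.136949; next y=4/5·(-3.150861)+1/2·(-1.136949)≈-3.089163
n=5: y≈-3.089163, sp=-3, e=sp−y≈0.089163; I≈-1.728491, D=e−e_prev≈-0.061698; u=3/2·0.089163+3/4·(-1.728491)+0·(-0.061698)≈-1.162623; next y=4/5·(-3.089163)+1/2·(-1.162623)≈-3.052642

0 -3 -6.750 0.000
1 -3 -1.406 -3.375
2 -3 -1.062 -3.403
3 -3 -1.096 -3.253
4 -3 -1.137 -3.151
5 -3 -1.163 -3.089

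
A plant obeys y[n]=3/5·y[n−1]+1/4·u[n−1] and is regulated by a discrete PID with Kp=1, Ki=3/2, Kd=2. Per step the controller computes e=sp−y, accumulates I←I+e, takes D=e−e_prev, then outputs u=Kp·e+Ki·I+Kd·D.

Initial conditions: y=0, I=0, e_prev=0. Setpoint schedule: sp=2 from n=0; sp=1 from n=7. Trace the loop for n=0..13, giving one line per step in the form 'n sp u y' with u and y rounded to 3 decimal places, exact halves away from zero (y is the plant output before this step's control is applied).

0 2 9.000 0.000
1 2 -2.125 2.250
2 2 8.441 0.819
3 2 -0.672 2.601
4 2 7.430 1.393
5 2 0.072 2.693
6 2 6.400 1.634
7 1 -3.928 2.580
8 1 6.658 0.566
9 1 -3.191 2.004
10 1 5.376 0.405
11 1 -2.249 1.587
12 1 4.621 0.390
13 1 -1.355 1.389

(exact arithmetic carried between steps; '≈' marks a value shown rounded to 6 d.p. or computed from one; I and e_prev carry over from the previous line; the table rounds u and y to 3 d.p., halves away from zero)
n=0: y=0, sp=2, e=sp−y=2; I=2, D=e−e_prev=2; u=1·2+3/2·2+2·2=9; next y=3/5·0+1/4·9=2.25
n=1: y=2.25, sp=2, e=sp−y=-0.25; I=1.75, D=e−e_prev=-2.25; u=1·(-0.25)+3/2·1.75+2·(-2.25)=-2.125; next y=3/5·2.25+1/4·(-2.125)=0.81875
n=2: y=0.81875, sp=2, e=sp−y=1.18125; I=2.93125, D=e−e_prev=1.43125; u=1·1.18125+3/2·2.93125+2·1.43125=8.440625; next y=3/5·0.81875+1/4·8.440625≈2.601406
n=3: y≈2.601406, sp=2, e=sp−y≈-0.601406; I≈2.329844, D=e−e_prev≈-1.782656; u=1·(-0.601406)+3/2·2.329844+2·(-1.782656)≈-0.671953; next y=3/5·2.601406+1/4·(-0.671953)≈1.392855
n=4: y≈1.392855, sp=2, e=sp−y≈0.607145; I≈2.936988, D=e−e_prev≈1.208551; u=1·0.607145+3/2·2.936988+2·1.208551≈7.429729; next y=3/5·1.392855+1/4·7.429729≈2.693145
n=5: y≈2.693145, sp=2, e=sp−y≈-0.693145; I≈2.243843, D=e−e_prev≈-1.300290; u=1·(-0.693145)+3/2·2.243843+2·(-1.300290)≈0.072039; next y=3/5·2.693145+1/4·0.072039≈1.633897
n=6: y≈1.633897, sp=2, e=sp−y≈0.366103; I≈2.609946, D=e−e_prev≈1.059248; u=1·0.366103+3/2·2.609946+2·1.059248≈6.399519; next y=3/5·1.633897+1/4·6.399519≈2.580218
n=7: y≈2.580218, sp=1, e=sp−y≈-1.580218; I≈1.029728, D=e−e_prev≈-1.946321; u=1·(-1.580218)+3/2·1.029728+2·(-1.946321)≈-3.928268; next y=3/5·2.580218+1/4·(-3.928268)≈0.566064
n=8: y≈0.566064, sp=1, e=sp−y≈0.433936; I≈1.463664, D=e−e_prev≈2.014154; u=1·0.433936+3/2·1.463664+2·2.014154≈6.657741; next y=3/5·0.566064+1/4·6.657741≈2.004073
n=9: y≈2.004073, sp=1, e=sp−y≈-1.004073; I≈0.459591, D=e−e_prev≈-1.438010; u=1·(-1.004073)+3/2·0.459591+2·(-1.438010)≈-3.190706; next y=3/5·2.004073+1/4·(-3.190706)≈0.404767
n=10: y≈0.404767, sp=1, e=sp−y≈0.595233; I≈1.054823, D=e−e_prev≈1.599306; u=1·0.595233+3/2·1.054823+2·1.599306≈5.376080; next y=3/5·0.404767+1/4·5.376080≈1.586880
n=11: y≈1.586880, sp=1, e=sp−y≈-0.586880; I≈0.467943, D=e−e_prev≈-1.182113; u=1·(-0.586880)+3/2·0.467943+2·(-1.182113)≈-2.249192; next y=3/5·1.586880+1/4·(-2.249192)≈0.389830
n=12: y≈0.389830, sp=1, e=sp−y≈0.610170; I≈1.078113, D=e−e_prev≈1.197050; u=1·0.610170+3/2·1.078113+2·1.197050≈4.621439; next y=3/5·0.389830+1/4·4.621439≈1.389258
n=13: y≈1.389258, sp=1, e=sp−y≈-0.389258; I≈0.688855, D=e−e_prev≈-0.999428; u=1·(-0.389258)+3/2·0.688855+2·(-0.999428)≈-1.354831; next y=3/5·1.389258+1/4·(-1.354831)≈0.494847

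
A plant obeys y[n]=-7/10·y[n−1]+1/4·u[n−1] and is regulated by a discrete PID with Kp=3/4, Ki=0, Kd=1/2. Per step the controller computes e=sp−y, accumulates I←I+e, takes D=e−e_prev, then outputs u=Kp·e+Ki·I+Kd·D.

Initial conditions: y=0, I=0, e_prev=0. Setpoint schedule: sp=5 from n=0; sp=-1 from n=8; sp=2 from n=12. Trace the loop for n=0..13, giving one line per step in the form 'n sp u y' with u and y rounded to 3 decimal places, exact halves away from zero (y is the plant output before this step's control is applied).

0 5 6.250 0.000
1 5 1.797 1.563
2 5 5.337 -0.645
3 5 1.196 1.785
4 5 5.831 -0.951
5 5 0.620 2.123
6 5 6.476 -1.331
7 5 -0.104 2.551
8 -1 -0.210 -1.812
9 -1 -3.175 1.216
10 -1 1.914 -1.645
11 -1 -3.610 1.630
12 2 6.369 -2.043
13 2 -3.300 3.022

(exact arithmetic carried between steps; '≈' marks a value shown rounded to 6 d.p. or computed from one; I and e_prev carry over from the previous line; the table rounds u and y to 3 d.p., halves away from zero)
n=0: y=0, sp=5, e=sp−y=5; I=5, D=e−e_prev=5; u=3/4·5+0·5+1/2·5=6.25; next y=-7/10·0+1/4·6.25=1.5625
n=1: y=1.5625, sp=5, e=sp−y=3.4375; I=8.4375, D=e−e_prev=-1.5625; u=3/4·3.4375+0·8.4375+1/2·(-1.5625)=1.796875; next y=-7/10·1.5625+1/4·1.796875≈-0.644531
n=2: y≈-0.644531, sp=5, e=sp−y≈5.644531; I≈14.082031, D=e−e_prev≈2.207031; u=3/4·5.644531+0·14.082031+1/2·2.207031≈5.336914; next y=-7/10·(-0.644531)+1/4·5.336914≈1.785400
n=3: y≈1.785400, sp=5, e=sp−y≈3.214600; I≈17.296631, D=e−e_prev≈-2.429932; u=3/4·3.214600+0·17.296631+1/2·(-2.429932)≈1.195984; next y=-7/10·1.785400+1/4·1.195984≈-0.950784
n=4: y≈-0.950784, sp=5, e=sp−y≈5.950784; I≈23.247415, D=e−e_prev≈2.736185; u=3/4·5.950784+0·23.247415+1/2·2.736185≈5.831181; next y=-7/10·(-0.950784)+1/4·5.831181≈2.123344
n=5: y≈2.123344, sp=5, e=sp−y≈2.876656; I≈26.124071, D=e−e_prev≈-3.074128; u=3/4·2.876656+0·26.124071+1/2·(-3.074128)≈0.620428; next y=-7/10·2.123344+1/4·0.620428≈-1.331234
n=6: y≈-1.331234, sp=5, e=sp−y≈6.331234; I≈32.455305, D=e−e_prev≈3.454578; u=3/4·6.331234+0·32.455305+1/2·3.454578≈6.475715; next y=-7/10·(-1.331234)+1/4·6.475715≈2.550792
n=7: y≈2.550792, sp=5, e=sp−y≈2.449208; I≈34.904513, D=e−e_prev≈-3.882026; u=3/4·2.449208+0·34.904513+1/2·(-3.882026)≈-0.104108; next y=-7/10·2.550792+1/4·(-0.104108)≈-1.811582
n=8: y≈-1.811582, sp=-1, e=sp−y≈0.811582; I≈35.716094, D=e−e_prev≈-1.637626; u=3/4·0.811582+0·35.716094+1/2·(-1.637626)≈-0.210127; next y=-7/10·(-1.811582)+1/4·(-0.210127)≈1.215575
n=9: y≈1.215575, sp=-1, e=sp−y≈-2.215575; I≈33.500519, D=e−e_prev≈-3.027157; u=3/4·(-2.215575)+0·33.500519+1/2·(-3.027157)≈-3.175260; next y=-7/10·1.215575+1/4·(-3.175260)≈-1.644718
n=10: y≈-1.644718, sp=-1, e=sp−y≈0.644718; I≈34.145237, D=e−e_prev≈2.860293; u=3/4·0.644718+0·34.145237+1/2·2.860293≈1.913685; next y=-7/10·(-1.644718)+1/4·1.913685≈1.629724
n=11: y≈1.629724, sp=-1, e=sp−y≈-2.629724; I≈31.515513, D=e−e_prev≈-3.274442; u=3/4·(-2.629724)+0·31.515513+1/2·(-3.274442)≈-3.609514; next y=-7/10·1.629724+1/4·(-3.609514)≈-2.043185
n=12: y≈-2.043185, sp=2, e=sp−y≈4.043185; I≈35.558698, D=e−e_prev≈6.672909; u=3/4·4.043185+0·35.558698+1/2·6.672909≈6.368843; next y=-7/10·(-2.043185)+1/4·6.368843≈3.022440
n=13: y≈3.022440, sp=2, e=sp−y≈-1.022440; I≈34.536258, D=e−e_prev≈-5.065625; u=3/4·(-1.022440)+0·34.536258+1/2·(-5.065625)≈-3.299643; next y=-7/10·3.022440+1/4·(-3.299643)≈-2.940619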